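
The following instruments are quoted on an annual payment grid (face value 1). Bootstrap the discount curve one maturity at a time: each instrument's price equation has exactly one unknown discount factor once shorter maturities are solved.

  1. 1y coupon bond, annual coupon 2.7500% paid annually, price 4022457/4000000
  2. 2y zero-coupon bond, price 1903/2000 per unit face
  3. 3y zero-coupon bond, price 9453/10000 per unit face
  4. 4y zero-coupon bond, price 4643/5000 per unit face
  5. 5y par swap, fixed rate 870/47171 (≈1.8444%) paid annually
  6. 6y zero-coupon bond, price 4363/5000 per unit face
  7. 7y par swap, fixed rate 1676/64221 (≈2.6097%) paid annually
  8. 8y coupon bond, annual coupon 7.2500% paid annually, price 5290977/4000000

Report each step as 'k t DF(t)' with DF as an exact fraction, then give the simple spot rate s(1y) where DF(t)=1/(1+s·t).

1 1 9787/10000
2 2 1903/2000
3 3 9453/10000
4 4 4643/5000
5 5 913/1000
6 6 4363/5000
7 7 2081/2500
8 8 999/1250
s(1y) = (1/(9787/10000) − 1)/(1) = 213/9787 ≈ 2.1764%

step 1 [1y] bond c/1=11/400: DF=(4022457/4000000 − 11/400·(0))/(1+11/400) = 9787/10000 ≈ 0.978700
step 2 [2y] zero: DF = P = 1903/2000 ≈ 0.951500
step 3 [3y] zero: DF = P = 9453/10000 ≈ 0.945300
step 4 [4y] zero: DF = P = 4643/5000 ≈ 0.928600
step 5 [5y] swap r/1=870/47171: DF=(1 − 870/47171·(0.978700+0.951500+0.945300+0.928600))/(1+870/47171) = 913/1000 ≈ 0.913000
step 6 [6y] zero: DF = P = 4363/5000 ≈ 0.872600
step 7 [7y] swap r/1=1676/64221: DF=(1 − 1676/64221·(0.978700+0.951500+0.945300+0.928600+0.913000+0.872600))/(1+1676/64221) = 2081/2500 ≈ 0.832400
step 8 [8y] bond c/1=29/400: DF=(5290977/4000000 − 29/400·(0.978700+0.951500+0.945300+0.928600+0.913000+0.872600+0.832400))/(1+29/400) = 999/1250 ≈ 0.799200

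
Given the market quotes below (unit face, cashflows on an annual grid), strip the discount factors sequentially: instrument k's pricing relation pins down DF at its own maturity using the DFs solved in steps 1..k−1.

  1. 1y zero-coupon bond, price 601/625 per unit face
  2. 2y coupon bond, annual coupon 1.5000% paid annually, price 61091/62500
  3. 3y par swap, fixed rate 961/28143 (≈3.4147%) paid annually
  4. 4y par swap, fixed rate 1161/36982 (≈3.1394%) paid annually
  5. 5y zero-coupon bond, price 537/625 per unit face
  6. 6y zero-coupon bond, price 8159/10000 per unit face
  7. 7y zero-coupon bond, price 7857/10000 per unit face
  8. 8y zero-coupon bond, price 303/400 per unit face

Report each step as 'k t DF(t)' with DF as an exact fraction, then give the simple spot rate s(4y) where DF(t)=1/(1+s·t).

step 1 [1y] zero: DF = P = 601/625 ≈ 0.961600
step 2 [2y] bond c/1=3/200: DF=(61091/62500 − 3/200·(0.961600))/(1+3/200) = 593/625 ≈ 0.948800
step 3 [3y] swap r/1=961/28143: DF=(1 − 961/28143·(0.961600+0.948800))/(1+961/28143) = 9039/10000 ≈ 0.903900
step 4 [4y] swap r/1=1161/36982: DF=(1 − 1161/36982·(0.961600+0.948800+0.903900))/(1+1161/36982) = 8839/10000 ≈ 0.883900
step 5 [5y] zero: DF = P = 537/625 ≈ 0.859200
step 6 [6y] zero: DF = P = 8159/10000 ≈ 0.815900
step 7 [7y] zero: DF = P = 7857/10000 ≈ 0.785700
step 8 [8y] zero: DF = P = 303/400 ≈ 0.757500

1 1 601/625
2 2 593/625
3 3 9039/10000
4 4 8839/10000
5 5 537/625
6 6 8159/10000
7 7 7857/10000
8 8 303/400
s(4y) = (1/(8839/10000) − 1)/(4) = 1161/35356 ≈ 3.2837%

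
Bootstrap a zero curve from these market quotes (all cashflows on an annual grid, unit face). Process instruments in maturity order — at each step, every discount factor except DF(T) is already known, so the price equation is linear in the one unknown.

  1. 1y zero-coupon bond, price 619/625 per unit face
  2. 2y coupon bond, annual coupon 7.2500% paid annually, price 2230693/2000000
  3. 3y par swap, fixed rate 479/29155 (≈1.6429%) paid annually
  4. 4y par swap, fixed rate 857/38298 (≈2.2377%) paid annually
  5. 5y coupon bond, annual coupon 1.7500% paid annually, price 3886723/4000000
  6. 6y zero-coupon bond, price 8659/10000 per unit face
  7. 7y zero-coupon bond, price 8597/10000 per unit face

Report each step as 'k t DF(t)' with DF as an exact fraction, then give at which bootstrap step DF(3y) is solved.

step 1 [1y] zero: DF = P = 619/625 ≈ 0.990400
step 2 [2y] bond c/1=29/400: DF=(2230693/2000000 − 29/400·(0.990400))/(1+29/400) = 973/1000 ≈ 0.973000
step 3 [3y] swap r/1=479/29155: DF=(1 − 479/29155·(0.990400+0.973000))/(1+479/29155) = 9521/10000 ≈ 0.952100
step 4 [4y] swap r/1=857/38298: DF=(1 − 857/38298·(0.990400+0.973000+0.952100))/(1+857/38298) = 9143/10000 ≈ 0.914300
step 5 [5y] bond c/1=7/400: DF=(3886723/4000000 − 7/400·(0.990400+0.973000+0.952100+0.914300))/(1+7/400) = 8891/10000 ≈ 0.889100
step 6 [6y] zero: DF = P = 8659/10000 ≈ 0.865900
step 7 [7y] zero: DF = P = 8597/10000 ≈ 0.859700

1 1 619/625
2 2 973/1000
3 3 9521/10000
4 4 9143/10000
5 5 8891/10000
6 6 8659/10000
7 7 8597/10000
DF(3y) is solved at step 3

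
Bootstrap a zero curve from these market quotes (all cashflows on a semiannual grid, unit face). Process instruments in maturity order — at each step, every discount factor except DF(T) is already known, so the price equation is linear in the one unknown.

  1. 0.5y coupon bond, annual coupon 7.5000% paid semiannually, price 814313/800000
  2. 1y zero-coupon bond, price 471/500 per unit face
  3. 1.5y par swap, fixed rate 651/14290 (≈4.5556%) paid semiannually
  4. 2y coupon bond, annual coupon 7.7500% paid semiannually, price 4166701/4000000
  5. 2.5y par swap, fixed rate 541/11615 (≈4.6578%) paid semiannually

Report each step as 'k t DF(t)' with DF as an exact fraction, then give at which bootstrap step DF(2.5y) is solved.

1 1/2 9811/10000
2 1 471/500
3 3/2 9349/10000
4 2 4481/5000
5 5/2 4459/5000
DF(2.5y) is solved at step 5

step 1 [0.5y] bond c/2=3/80: DF=(814313/800000 − 3/80·(0))/(1+3/80) = 9811/10000 ≈ 0.981100
step 2 [1y] zero: DF = P = 471/500 ≈ 0.942000
step 3 [1.5y] swap r/2=651/28580: DF=(1 − 651/28580·(0.981100+0.942000))/(1+651/28580) = 9349/10000 ≈ 0.934900
step 4 [2y] bond c/2=31/800: DF=(4166701/4000000 − 31/800·(0.981100+0.942000+0.934900))/(1+31/800) = 4481/5000 ≈ 0.896200
step 5 [2.5y] swap r/2=541/23230: DF=(1 − 541/23230·(0.981100+0.942000+0.934900+0.896200))/(1+541/23230) = 4459/5000 ≈ 0.891800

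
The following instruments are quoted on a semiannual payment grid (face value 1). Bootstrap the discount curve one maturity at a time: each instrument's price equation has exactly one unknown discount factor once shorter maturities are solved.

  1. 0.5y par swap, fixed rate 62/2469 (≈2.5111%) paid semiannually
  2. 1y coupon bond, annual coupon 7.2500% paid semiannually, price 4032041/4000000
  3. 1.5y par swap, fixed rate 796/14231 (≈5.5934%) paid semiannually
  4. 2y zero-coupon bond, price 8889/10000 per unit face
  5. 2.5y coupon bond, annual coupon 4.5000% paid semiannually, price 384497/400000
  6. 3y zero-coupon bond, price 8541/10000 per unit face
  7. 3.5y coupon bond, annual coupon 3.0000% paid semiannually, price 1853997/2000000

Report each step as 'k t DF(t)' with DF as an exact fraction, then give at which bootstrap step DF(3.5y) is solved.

step 1 [0.5y] swap r/2=31/2469: DF=(1 − 31/2469·(0))/(1+31/2469) = 2469/2500 ≈ 0.987600
step 2 [1y] bond c/2=29/800: DF=(4032041/4000000 − 29/800·(0.987600))/(1+29/800) = 4691/5000 ≈ 0.938200
step 3 [1.5y] swap r/2=398/14231: DF=(1 − 398/14231·(0.987600+0.938200))/(1+398/14231) = 2301/2500 ≈ 0.920400
step 4 [2y] zero: DF = P = 8889/10000 ≈ 0.888900
step 5 [2.5y] bond c/2=9/400: DF=(384497/400000 − 9/400·(0.987600+0.938200+0.920400+0.888900))/(1+9/400) = 8579/10000 ≈ 0.857900
step 6 [3y] zero: DF = P = 8541/10000 ≈ 0.854100
step 7 [3.5y] bond c/2=3/200: DF=(1853997/2000000 − 3/200·(0.987600+0.938200+0.920400+0.888900+0.857900+0.854100))/(1+3/200) = 1041/1250 ≈ 0.832800

1 1/2 2469/2500
2 1 4691/5000
3 3/2 2301/2500
4 2 8889/10000
5 5/2 8579/10000
6 3 8541/10000
7 7/2 1041/1250
DF(3.5y) is solved at step 7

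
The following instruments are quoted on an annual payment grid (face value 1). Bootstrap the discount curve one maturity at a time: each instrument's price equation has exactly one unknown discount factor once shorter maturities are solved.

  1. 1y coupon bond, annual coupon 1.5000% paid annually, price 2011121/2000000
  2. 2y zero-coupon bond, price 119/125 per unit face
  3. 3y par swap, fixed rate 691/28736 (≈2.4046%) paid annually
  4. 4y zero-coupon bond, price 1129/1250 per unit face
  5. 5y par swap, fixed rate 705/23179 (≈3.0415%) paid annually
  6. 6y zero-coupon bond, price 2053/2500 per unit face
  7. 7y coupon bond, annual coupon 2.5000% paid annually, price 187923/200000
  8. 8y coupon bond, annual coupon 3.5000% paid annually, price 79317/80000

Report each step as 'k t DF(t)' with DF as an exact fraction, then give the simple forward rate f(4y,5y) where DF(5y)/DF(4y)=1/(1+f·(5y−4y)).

1 1 9907/10000
2 2 119/125
3 3 9309/10000
4 4 1129/1250
5 5 859/1000
6 6 2053/2500
7 7 1959/2500
8 8 7469/10000
f(4y,5y) = ((1129/1250)/(859/1000) − 1)/(1) = 221/4295 ≈ 5.1455%

step 1 [1y] bond c/1=3/200: DF=(2011121/2000000 − 3/200·(0))/(1+3/200) = 9907/10000 ≈ 0.990700
step 2 [2y] zero: DF = P = 119/125 ≈ 0.952000
step 3 [3y] swap r/1=691/28736: DF=(1 − 691/28736·(0.990700+0.952000))/(1+691/28736) = 9309/10000 ≈ 0.930900
step 4 [4y] zero: DF = P = 1129/1250 ≈ 0.903200
step 5 [5y] swap r/1=705/23179: DF=(1 − 705/23179·(0.990700+0.952000+0.930900+0.903200))/(1+705/23179) = 859/1000 ≈ 0.859000
step 6 [6y] zero: DF = P = 2053/2500 ≈ 0.821200
step 7 [7y] bond c/1=1/40: DF=(187923/200000 − 1/40·(0.990700+0.952000+0.930900+0.903200+0.859000+0.821200))/(1+1/40) = 1959/2500 ≈ 0.783600
step 8 [8y] bond c/1=7/200: DF=(79317/80000 − 7/200·(0.990700+0.952000+0.930900+0.903200+0.859000+0.821200+0.783600))/(1+7/200) = 7469/10000 ≈ 0.746900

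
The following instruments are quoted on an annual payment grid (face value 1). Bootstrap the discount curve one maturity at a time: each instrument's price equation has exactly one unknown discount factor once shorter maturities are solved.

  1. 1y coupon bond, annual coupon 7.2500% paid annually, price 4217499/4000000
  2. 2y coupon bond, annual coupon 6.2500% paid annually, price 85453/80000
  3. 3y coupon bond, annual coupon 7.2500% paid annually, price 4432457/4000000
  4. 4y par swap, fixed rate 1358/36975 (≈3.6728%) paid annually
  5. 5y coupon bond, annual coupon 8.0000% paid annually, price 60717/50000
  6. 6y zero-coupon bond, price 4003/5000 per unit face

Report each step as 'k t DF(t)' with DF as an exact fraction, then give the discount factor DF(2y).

step 1 [1y] bond c/1=29/400: DF=(4217499/4000000 − 29/400·(0))/(1+29/400) = 9831/10000 ≈ 0.983100
step 2 [2y] bond c/1=1/16: DF=(85453/80000 − 1/16·(0.983100))/(1+1/16) = 379/400 ≈ 0.947500
step 3 [3y] bond c/1=29/400: DF=(4432457/4000000 − 29/400·(0.983100+0.947500))/(1+29/400) = 9027/10000 ≈ 0.902700
step 4 [4y] swap r/1=1358/36975: DF=(1 − 1358/36975·(0.983100+0.947500+0.902700))/(1+1358/36975) = 4321/5000 ≈ 0.864200
step 5 [5y] bond c/1=2/25: DF=(60717/50000 − 2/25·(0.983100+0.947500+0.902700+0.864200))/(1+2/25) = 1701/2000 ≈ 0.850500
step 6 [6y] zero: DF = P = 4003/5000 ≈ 0.800600

1 1 9831/10000
2 2 379/400
3 3 9027/10000
4 4 4321/5000
5 5 1701/2000
6 6 4003/5000
DF(2y) = 379/400 ≈ 0.947500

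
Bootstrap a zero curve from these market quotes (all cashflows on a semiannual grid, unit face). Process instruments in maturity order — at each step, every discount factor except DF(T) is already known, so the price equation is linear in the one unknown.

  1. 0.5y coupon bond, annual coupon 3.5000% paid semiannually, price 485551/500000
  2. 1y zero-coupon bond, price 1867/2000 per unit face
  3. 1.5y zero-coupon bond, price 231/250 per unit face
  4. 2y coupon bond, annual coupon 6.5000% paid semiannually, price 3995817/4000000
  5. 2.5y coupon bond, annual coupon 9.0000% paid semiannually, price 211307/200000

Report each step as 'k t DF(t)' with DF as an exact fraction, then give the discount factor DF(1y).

1 1/2 1193/1250
2 1 1867/2000
3 3/2 231/250
4 2 879/1000
5 5/2 8521/10000
DF(1y) = 1867/2000 ≈ 0.933500

step 1 [0.5y] bond c/2=7/400: DF=(485551/500000 − 7/400·(0))/(1+7/400) = 1193/1250 ≈ 0.954400
step 2 [1y] zero: DF = P = 1867/2000 ≈ 0.933500
step 3 [1.5y] zero: DF = P = 231/250 ≈ 0.924000
step 4 [2y] bond c/2=13/400: DF=(3995817/4000000 − 13/400·(0.954400+0.933500+0.924000))/(1+13/400) = 879/1000 ≈ 0.879000
step 5 [2.5y] bond c/2=9/200: DF=(211307/200000 − 9/200·(0.954400+0.933500+0.924000+0.879000))/(1+9/200) = 8521/10000 ≈ 0.852100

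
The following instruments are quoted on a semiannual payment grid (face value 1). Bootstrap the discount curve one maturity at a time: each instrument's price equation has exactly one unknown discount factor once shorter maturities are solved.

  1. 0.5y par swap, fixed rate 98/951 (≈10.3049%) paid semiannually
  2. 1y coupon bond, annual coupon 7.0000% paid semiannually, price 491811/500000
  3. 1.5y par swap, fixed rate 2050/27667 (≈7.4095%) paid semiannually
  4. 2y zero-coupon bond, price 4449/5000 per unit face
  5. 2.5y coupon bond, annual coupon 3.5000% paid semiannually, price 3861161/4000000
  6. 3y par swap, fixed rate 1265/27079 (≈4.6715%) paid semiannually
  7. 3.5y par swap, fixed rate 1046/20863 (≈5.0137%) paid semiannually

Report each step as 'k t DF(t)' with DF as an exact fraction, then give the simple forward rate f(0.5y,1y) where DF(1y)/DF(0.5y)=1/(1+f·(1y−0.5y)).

1 1/2 951/1000
2 1 4591/5000
3 3/2 359/400
4 2 4449/5000
5 5/2 4429/5000
6 3 1747/2000
7 7/2 8431/10000
f(0.5y,1y) = ((951/1000)/(4591/5000) − 1)/(1/2) = 328/4591 ≈ 7.1444%

step 1 [0.5y] swap r/2=49/951: DF=(1 − 49/951·(0))/(1+49/951) = 951/1000 ≈ 0.951000
step 2 [1y] bond c/2=7/200: DF=(491811/500000 − 7/200·(0.951000))/(1+7/200) = 4591/5000 ≈ 0.918200
step 3 [1.5y] swap r/2=1025/27667: DF=(1 − 1025/27667·(0.951000+0.918200))/(1+1025/27667) = 359/400 ≈ 0.897500
step 4 [2y] zero: DF = P = 4449/5000 ≈ 0.889800
step 5 [2.5y] bond c/2=7/400: DF=(3861161/4000000 − 7/400·(0.951000+0.918200+0.897500+0.889800))/(1+7/400) = 4429/5000 ≈ 0.885800
step 6 [3y] swap r/2=1265/54158: DF=(1 − 1265/54158·(0.951000+0.918200+0.897500+0.889800+0.885800))/(1+1265/54158) = 1747/2000 ≈ 0.873500
step 7 [3.5y] swap r/2=523/20863: DF=(1 − 523/20863·(0.951000+0.918200+0.897500+0.889800+0.885800+0.873500))/(1+523/20863) = 8431/10000 ≈ 0.843100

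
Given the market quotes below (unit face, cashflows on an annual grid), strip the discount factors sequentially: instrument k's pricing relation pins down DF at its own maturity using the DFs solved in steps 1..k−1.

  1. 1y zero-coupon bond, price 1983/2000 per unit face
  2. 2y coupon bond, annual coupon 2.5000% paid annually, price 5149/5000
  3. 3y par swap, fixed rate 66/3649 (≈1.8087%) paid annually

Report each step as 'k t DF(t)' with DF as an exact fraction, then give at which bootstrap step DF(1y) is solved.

1 1 1983/2000
2 2 1961/2000
3 3 592/625
DF(1y) is solved at step 1

step 1 [1y] zero: DF = P = 1983/2000 ≈ 0.991500
step 2 [2y] bond c/1=1/40: DF=(5149/5000 − 1/40·(0.991500))/(1+1/40) = 1961/2000 ≈ 0.980500
step 3 [3y] swap r/1=66/3649: DF=(1 − 66/3649·(0.991500+0.980500))/(1+66/3649) = 592/625 ≈ 0.947200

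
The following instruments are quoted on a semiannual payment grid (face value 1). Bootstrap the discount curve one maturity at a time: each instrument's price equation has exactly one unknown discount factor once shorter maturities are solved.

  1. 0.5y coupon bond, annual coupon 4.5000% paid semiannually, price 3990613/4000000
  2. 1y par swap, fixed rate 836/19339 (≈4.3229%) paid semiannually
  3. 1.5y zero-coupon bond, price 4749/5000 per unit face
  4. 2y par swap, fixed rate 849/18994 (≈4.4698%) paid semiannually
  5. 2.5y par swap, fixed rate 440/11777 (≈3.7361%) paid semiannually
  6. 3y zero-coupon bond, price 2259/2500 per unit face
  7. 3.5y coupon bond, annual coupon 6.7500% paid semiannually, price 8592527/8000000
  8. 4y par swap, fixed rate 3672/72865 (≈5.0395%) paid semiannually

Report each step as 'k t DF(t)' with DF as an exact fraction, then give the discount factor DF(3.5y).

1 1/2 9757/10000
2 1 4791/5000
3 3/2 4749/5000
4 2 9151/10000
5 5/2 114/125
6 3 2259/2500
7 7/2 8557/10000
8 4 2041/2500
DF(3.5y) = 8557/10000 ≈ 0.855700

step 1 [0.5y] bond c/2=9/400: DF=(3990613/4000000 − 9/400·(0))/(1+9/400) = 9757/10000 ≈ 0.975700
step 2 [1y] swap r/2=418/19339: DF=(1 − 418/19339·(0.975700))/(1+418/19339) = 4791/5000 ≈ 0.958200
step 3 [1.5y] zero: DF = P = 4749/5000 ≈ 0.949800
step 4 [2y] swap r/2=849/37988: DF=(1 − 849/37988·(0.975700+0.958200+0.949800))/(1+849/37988) = 9151/10000 ≈ 0.915100
step 5 [2.5y] swap r/2=220/11777: DF=(1 − 220/11777·(0.975700+0.958200+0.949800+0.915100))/(1+220/11777) = 114/125 ≈ 0.912000
step 6 [3y] zero: DF = P = 2259/2500 ≈ 0.903600
step 7 [3.5y] bond c/2=27/800: DF=(8592527/8000000 − 27/800·(0.975700+0.958200+0.949800+0.915100+0.912000+0.903600))/(1+27/800) = 8557/10000 ≈ 0.855700
step 8 [4y] swap r/2=1836/72865: DF=(1 − 1836/72865·(0.975700+0.958200+0.949800+0.915100+0.912000+0.903600+0.855700))/(1+1836/72865) = 2041/2500 ≈ 0.816400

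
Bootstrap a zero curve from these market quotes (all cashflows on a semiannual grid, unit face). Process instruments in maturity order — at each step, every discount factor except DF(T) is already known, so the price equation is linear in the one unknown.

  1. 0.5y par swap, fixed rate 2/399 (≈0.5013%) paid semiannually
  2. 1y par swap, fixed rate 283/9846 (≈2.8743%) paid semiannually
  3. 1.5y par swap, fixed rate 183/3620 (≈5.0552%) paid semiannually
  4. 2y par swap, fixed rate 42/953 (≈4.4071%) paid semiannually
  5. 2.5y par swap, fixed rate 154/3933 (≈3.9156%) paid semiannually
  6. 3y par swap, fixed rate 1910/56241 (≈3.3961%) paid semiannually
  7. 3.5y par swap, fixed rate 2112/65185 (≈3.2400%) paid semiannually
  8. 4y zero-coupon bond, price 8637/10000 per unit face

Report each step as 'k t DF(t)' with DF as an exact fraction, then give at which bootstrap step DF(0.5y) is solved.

step 1 [0.5y] swap r/2=1/399: DF=(1 − 1/399·(0))/(1+1/399) = 399/400 ≈ 0.997500
step 2 [1y] swap r/2=283/19692: DF=(1 − 283/19692·(0.997500))/(1+283/19692) = 9717/10000 ≈ 0.971700
step 3 [1.5y] swap r/2=183/7240: DF=(1 − 183/7240·(0.997500+0.971700))/(1+183/7240) = 2317/2500 ≈ 0.926800
step 4 [2y] swap r/2=21/953: DF=(1 − 21/953·(0.997500+0.971700+0.926800))/(1+21/953) = 229/250 ≈ 0.916000
step 5 [2.5y] swap r/2=77/3933: DF=(1 − 77/3933·(0.997500+0.971700+0.926800+0.916000))/(1+77/3933) = 2269/2500 ≈ 0.907600
step 6 [3y] swap r/2=955/56241: DF=(1 − 955/56241·(0.997500+0.971700+0.926800+0.916000+0.907600))/(1+955/56241) = 1809/2000 ≈ 0.904500
step 7 [3.5y] swap r/2=1056/65185: DF=(1 − 1056/65185·(0.997500+0.971700+0.926800+0.916000+0.907600+0.904500))/(1+1056/65185) = 559/625 ≈ 0.894400
step 8 [4y] zero: DF = P = 8637/10000 ≈ 0.863700

1 1/2 399/400
2 1 9717/10000
3 3/2 2317/2500
4 2 229/250
5 5/2 2269/2500
6 3 1809/2000
7 7/2 559/625
8 4 8637/10000
DF(0.5y) is solved at step 1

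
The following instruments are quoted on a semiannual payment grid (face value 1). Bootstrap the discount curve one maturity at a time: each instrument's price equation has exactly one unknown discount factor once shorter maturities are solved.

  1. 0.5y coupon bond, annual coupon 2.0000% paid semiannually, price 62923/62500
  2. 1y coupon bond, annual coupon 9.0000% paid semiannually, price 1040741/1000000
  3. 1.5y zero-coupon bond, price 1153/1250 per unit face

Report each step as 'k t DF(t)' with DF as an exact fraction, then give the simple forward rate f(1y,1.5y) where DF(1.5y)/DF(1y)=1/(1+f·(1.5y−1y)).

step 1 [0.5y] bond c/2=1/100: DF=(62923/62500 − 1/100·(0))/(1+1/100) = 623/625 ≈ 0.996800
step 2 [1y] bond c/2=9/200: DF=(1040741/1000000 − 9/200·(0.996800))/(1+9/200) = 953/1000 ≈ 0.953000
step 3 [1.5y] zero: DF = P = 1153/1250 ≈ 0.922400

1 1/2 623/625
2 1 953/1000
3 3/2 1153/1250
f(1y,1.5y) = ((953/1000)/(1153/1250) − 1)/(1/2) = 153/2306 ≈ 6.6349%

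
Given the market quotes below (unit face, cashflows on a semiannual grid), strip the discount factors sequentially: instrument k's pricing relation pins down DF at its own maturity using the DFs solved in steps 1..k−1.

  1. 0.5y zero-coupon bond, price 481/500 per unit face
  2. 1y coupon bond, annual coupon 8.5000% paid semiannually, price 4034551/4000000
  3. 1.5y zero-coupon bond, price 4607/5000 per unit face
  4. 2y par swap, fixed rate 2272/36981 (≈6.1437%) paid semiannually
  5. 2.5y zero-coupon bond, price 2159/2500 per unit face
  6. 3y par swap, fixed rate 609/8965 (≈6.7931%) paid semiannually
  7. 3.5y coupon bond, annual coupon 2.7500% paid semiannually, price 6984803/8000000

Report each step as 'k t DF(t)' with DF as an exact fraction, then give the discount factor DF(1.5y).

step 1 [0.5y] zero: DF = P = 481/500 ≈ 0.962000
step 2 [1y] bond c/2=17/400: DF=(4034551/4000000 − 17/400·(0.962000))/(1+17/400) = 9283/10000 ≈ 0.928300
step 3 [1.5y] zero: DF = P = 4607/5000 ≈ 0.921400
step 4 [2y] swap r/2=1136/36981: DF=(1 − 1136/36981·(0.962000+0.928300+0.921400))/(1+1136/36981) = 554/625 ≈ 0.886400
step 5 [2.5y] zero: DF = P = 2159/2500 ≈ 0.863600
step 6 [3y] swap r/2=609/17930: DF=(1 − 609/17930·(0.962000+0.928300+0.921400+0.886400+0.863600))/(1+609/17930) = 8173/10000 ≈ 0.817300
step 7 [3.5y] bond c/2=11/800: DF=(6984803/8000000 − 11/800·(0.962000+0.928300+0.921400+0.886400+0.863600+0.817300))/(1+11/800) = 7883/10000 ≈ 0.788300

1 1/2 481/500
2 1 9283/10000
3 3/2 4607/5000
4 2 554/625
5 5/2 2159/2500
6 3 8173/10000
7 7/2 7883/10000
DF(1.5y) = 4607/5000 ≈ 0.921400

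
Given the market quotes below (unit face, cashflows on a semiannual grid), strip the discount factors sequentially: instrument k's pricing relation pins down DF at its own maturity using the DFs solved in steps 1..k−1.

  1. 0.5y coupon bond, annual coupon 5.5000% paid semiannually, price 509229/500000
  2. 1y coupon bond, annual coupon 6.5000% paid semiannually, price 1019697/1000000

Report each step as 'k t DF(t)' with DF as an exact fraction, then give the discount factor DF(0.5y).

1 1/2 1239/1250
2 1 2391/2500
DF(0.5y) = 1239/1250 ≈ 0.991200

step 1 [0.5y] bond c/2=11/400: DF=(509229/500000 − 11/400·(0))/(1+11/400) = 1239/1250 ≈ 0.991200
step 2 [1y] bond c/2=13/400: DF=(1019697/1000000 − 13/400·(0.991200))/(1+13/400) = 2391/2500 ≈ 0.956400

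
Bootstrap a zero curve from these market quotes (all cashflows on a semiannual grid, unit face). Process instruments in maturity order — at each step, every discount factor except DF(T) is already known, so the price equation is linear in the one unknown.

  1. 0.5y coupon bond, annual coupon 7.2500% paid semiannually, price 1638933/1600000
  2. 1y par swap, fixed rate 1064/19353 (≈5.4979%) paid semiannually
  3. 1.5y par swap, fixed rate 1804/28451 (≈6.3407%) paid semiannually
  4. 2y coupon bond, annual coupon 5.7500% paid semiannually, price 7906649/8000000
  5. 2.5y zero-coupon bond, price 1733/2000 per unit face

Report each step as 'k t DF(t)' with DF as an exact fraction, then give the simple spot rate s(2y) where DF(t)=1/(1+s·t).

step 1 [0.5y] bond c/2=29/800: DF=(1638933/1600000 − 29/800·(0))/(1+29/800) = 1977/2000 ≈ 0.988500
step 2 [1y] swap r/2=532/19353: DF=(1 − 532/19353·(0.988500))/(1+532/19353) = 2367/2500 ≈ 0.946800
step 3 [1.5y] swap r/2=902/28451: DF=(1 − 902/28451·(0.988500+0.946800))/(1+902/28451) = 4549/5000 ≈ 0.909800
step 4 [2y] bond c/2=23/800: DF=(7906649/8000000 − 23/800·(0.988500+0.946800+0.909800))/(1+23/800) = 2203/2500 ≈ 0.881200
step 5 [2.5y] zero: DF = P = 1733/2000 ≈ 0.866500

1 1/2 1977/2000
2 1 2367/2500
3 3/2 4549/5000
4 2 2203/2500
5 5/2 1733/2000
s(2y) = (1/(2203/2500) − 1)/(2) = 297/4406 ≈ 6.7408%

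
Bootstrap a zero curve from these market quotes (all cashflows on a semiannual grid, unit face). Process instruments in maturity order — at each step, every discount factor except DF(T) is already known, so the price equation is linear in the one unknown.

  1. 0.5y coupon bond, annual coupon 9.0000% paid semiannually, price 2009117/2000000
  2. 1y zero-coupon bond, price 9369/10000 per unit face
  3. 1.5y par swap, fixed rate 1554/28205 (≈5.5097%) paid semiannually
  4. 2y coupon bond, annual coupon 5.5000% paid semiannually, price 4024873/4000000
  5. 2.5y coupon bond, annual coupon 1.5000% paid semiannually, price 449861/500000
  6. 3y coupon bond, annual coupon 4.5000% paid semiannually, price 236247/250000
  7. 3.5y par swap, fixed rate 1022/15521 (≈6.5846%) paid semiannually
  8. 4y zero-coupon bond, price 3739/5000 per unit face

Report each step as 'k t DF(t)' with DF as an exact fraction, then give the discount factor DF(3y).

1 1/2 9613/10000
2 1 9369/10000
3 3/2 9223/10000
4 2 4519/5000
5 5/2 8653/10000
6 3 1029/1250
7 7/2 1989/2500
8 4 3739/5000
DF(3y) = 1029/1250 ≈ 0.823200

step 1 [0.5y] bond c/2=9/200: DF=(2009117/2000000 − 9/200·(0))/(1+9/200) = 9613/10000 ≈ 0.961300
step 2 [1y] zero: DF = P = 9369/10000 ≈ 0.936900
step 3 [1.5y] swap r/2=777/28205: DF=(1 − 777/28205·(0.961300+0.936900))/(1+777/28205) = 9223/10000 ≈ 0.922300
step 4 [2y] bond c/2=11/400: DF=(4024873/4000000 − 11/400·(0.961300+0.936900+0.922300))/(1+11/400) = 4519/5000 ≈ 0.903800
step 5 [2.5y] bond c/2=3/400: DF=(449861/500000 − 3/400·(0.961300+0.936900+0.922300+0.903800))/(1+3/400) = 8653/10000 ≈ 0.865300
step 6 [3y] bond c/2=9/400: DF=(236247/250000 − 9/400·(0.961300+0.936900+0.922300+0.903800+0.865300))/(1+9/400) = 1029/1250 ≈ 0.823200
step 7 [3.5y] swap r/2=511/15521: DF=(1 − 511/15521·(0.961300+0.936900+0.922300+0.903800+0.865300+0.823200))/(1+511/15521) = 1989/2500 ≈ 0.795600
step 8 [4y] zero: DF = P = 3739/5000 ≈ 0.747800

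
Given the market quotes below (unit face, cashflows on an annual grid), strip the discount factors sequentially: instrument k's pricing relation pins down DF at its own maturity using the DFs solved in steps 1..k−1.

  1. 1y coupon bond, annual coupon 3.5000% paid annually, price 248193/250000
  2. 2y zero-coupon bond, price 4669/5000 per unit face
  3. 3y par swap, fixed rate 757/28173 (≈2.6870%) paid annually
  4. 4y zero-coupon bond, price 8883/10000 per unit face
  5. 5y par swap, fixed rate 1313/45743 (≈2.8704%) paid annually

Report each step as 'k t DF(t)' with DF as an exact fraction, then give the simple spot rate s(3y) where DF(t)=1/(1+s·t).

1 1 1199/1250
2 2 4669/5000
3 3 9243/10000
4 4 8883/10000
5 5 8687/10000
s(3y) = (1/(9243/10000) − 1)/(3) = 757/27729 ≈ 2.7300%

step 1 [1y] bond c/1=7/200: DF=(248193/250000 − 7/200·(0))/(1+7/200) = 1199/1250 ≈ 0.959200
step 2 [2y] zero: DF = P = 4669/5000 ≈ 0.933800
step 3 [3y] swap r/1=757/28173: DF=(1 − 757/28173·(0.959200+0.933800))/(1+757/28173) = 9243/10000 ≈ 0.924300
step 4 [4y] zero: DF = P = 8883/10000 ≈ 0.888300
step 5 [5y] swap r/1=1313/45743: DF=(1 − 1313/45743·(0.959200+0.933800+0.924300+0.888300))/(1+1313/45743) = 8687/10000 ≈ 0.868700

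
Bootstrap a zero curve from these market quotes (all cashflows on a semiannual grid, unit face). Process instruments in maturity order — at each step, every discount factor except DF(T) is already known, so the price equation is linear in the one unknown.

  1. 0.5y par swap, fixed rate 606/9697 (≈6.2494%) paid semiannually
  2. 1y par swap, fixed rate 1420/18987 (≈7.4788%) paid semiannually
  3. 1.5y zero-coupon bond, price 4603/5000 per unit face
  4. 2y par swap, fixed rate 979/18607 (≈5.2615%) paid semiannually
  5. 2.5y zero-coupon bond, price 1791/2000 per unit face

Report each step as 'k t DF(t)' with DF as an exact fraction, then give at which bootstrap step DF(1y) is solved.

1 1/2 9697/10000
2 1 929/1000
3 3/2 4603/5000
4 2 9021/10000
5 5/2 1791/2000
DF(1y) is solved at step 2

step 1 [0.5y] swap r/2=303/9697: DF=(1 − 303/9697·(0))/(1+303/9697) = 9697/10000 ≈ 0.969700
step 2 [1y] swap r/2=710/18987: DF=(1 − 710/18987·(0.969700))/(1+710/18987) = 929/1000 ≈ 0.929000
step 3 [1.5y] zero: DF = P = 4603/5000 ≈ 0.920600
step 4 [2y] swap r/2=979/37214: DF=(1 − 979/37214·(0.969700+0.929000+0.920600))/(1+979/37214) = 9021/10000 ≈ 0.902100
step 5 [2.5y] zero: DF = P = 1791/2000 ≈ 0.895500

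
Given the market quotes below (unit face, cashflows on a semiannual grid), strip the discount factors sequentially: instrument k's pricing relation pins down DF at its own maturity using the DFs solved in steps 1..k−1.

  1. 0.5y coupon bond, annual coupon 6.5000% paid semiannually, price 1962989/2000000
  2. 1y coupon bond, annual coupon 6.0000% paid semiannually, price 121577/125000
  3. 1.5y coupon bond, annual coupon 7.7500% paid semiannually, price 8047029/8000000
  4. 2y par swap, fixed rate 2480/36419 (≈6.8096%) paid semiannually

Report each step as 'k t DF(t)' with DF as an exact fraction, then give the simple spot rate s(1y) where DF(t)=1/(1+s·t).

1 1/2 4753/5000
2 1 4583/5000
3 3/2 8987/10000
4 2 219/250
s(1y) = (1/(4583/5000) − 1)/(1) = 417/4583 ≈ 9.0988%

step 1 [0.5y] bond c/2=13/400: DF=(1962989/2000000 − 13/400·(0))/(1+13/400) = 4753/5000 ≈ 0.950600
step 2 [1y] bond c/2=3/100: DF=(121577/125000 − 3/100·(0.950600))/(1+3/100) = 4583/5000 ≈ 0.916600
step 3 [1.5y] bond c/2=31/800: DF=(8047029/8000000 − 31/800·(0.950600+0.916600))/(1+31/800) = 8987/10000 ≈ 0.898700
step 4 [2y] swap r/2=1240/36419: DF=(1 − 1240/36419·(0.950600+0.916600+0.898700))/(1+1240/36419) = 219/250 ≈ 0.876000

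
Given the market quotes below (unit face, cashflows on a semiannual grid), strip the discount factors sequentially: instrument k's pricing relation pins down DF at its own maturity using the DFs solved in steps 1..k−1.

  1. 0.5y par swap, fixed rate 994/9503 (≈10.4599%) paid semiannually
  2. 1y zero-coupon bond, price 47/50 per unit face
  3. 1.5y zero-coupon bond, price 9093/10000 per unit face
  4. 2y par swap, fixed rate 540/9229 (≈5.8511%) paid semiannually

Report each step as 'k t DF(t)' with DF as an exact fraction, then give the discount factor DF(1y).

step 1 [0.5y] swap r/2=497/9503: DF=(1 − 497/9503·(0))/(1+497/9503) = 9503/10000 ≈ 0.950300
step 2 [1y] zero: DF = P = 47/50 ≈ 0.940000
step 3 [1.5y] zero: DF = P = 9093/10000 ≈ 0.909300
step 4 [2y] swap r/2=270/9229: DF=(1 − 270/9229·(0.950300+0.940000+0.909300))/(1+270/9229) = 223/250 ≈ 0.892000

1 1/2 9503/10000
2 1 47/50
3 3/2 9093/10000
4 2 223/250
DF(1y) = 47/50 ≈ 0.940000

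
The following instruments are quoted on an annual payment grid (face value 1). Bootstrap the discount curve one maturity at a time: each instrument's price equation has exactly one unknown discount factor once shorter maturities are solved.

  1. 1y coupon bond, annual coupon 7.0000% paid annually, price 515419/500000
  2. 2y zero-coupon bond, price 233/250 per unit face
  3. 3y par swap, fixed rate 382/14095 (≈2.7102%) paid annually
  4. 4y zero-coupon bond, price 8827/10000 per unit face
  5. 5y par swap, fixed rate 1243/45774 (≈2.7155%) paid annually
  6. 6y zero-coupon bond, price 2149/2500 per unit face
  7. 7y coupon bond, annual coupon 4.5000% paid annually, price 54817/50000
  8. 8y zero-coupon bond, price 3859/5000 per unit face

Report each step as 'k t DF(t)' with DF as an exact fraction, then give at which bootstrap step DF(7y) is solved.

step 1 [1y] bond c/1=7/100: DF=(515419/500000 − 7/100·(0))/(1+7/100) = 4817/5000 ≈ 0.963400
step 2 [2y] zero: DF = P = 233/250 ≈ 0.932000
step 3 [3y] swap r/1=382/14095: DF=(1 − 382/14095·(0.963400+0.932000))/(1+382/14095) = 2309/2500 ≈ 0.923600
step 4 [4y] zero: DF = P = 8827/10000 ≈ 0.882700
step 5 [5y] swap r/1=1243/45774: DF=(1 − 1243/45774·(0.963400+0.932000+0.923600+0.882700))/(1+1243/45774) = 8757/10000 ≈ 0.875700
step 6 [6y] zero: DF = P = 2149/2500 ≈ 0.859600
step 7 [7y] bond c/1=9/200: DF=(54817/50000 − 9/200·(0.963400+0.932000+0.923600+0.882700+0.875700+0.859600))/(1+9/200) = 163/200 ≈ 0.815000
step 8 [8y] zero: DF = P = 3859/5000 ≈ 0.771800

1 1 4817/5000
2 2 233/250
3 3 2309/2500
4 4 8827/10000
5 5 8757/10000
6 6 2149/2500
7 7 163/200
8 8 3859/5000
DF(7y) is solved at step 7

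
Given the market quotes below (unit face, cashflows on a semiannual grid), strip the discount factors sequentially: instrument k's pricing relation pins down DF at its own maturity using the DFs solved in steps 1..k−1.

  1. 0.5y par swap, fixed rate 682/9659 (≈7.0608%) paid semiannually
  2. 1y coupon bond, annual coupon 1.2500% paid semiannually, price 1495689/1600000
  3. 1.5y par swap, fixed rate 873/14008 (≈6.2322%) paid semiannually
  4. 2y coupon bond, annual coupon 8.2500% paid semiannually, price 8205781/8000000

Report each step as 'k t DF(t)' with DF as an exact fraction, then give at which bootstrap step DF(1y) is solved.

1 1/2 9659/10000
2 1 923/1000
3 3/2 9127/10000
4 2 8741/10000
DF(1y) is solved at step 2

step 1 [0.5y] swap r/2=341/9659: DF=(1 − 341/9659·(0))/(1+341/9659) = 9659/10000 ≈ 0.965900
step 2 [1y] bond c/2=1/160: DF=(1495689/1600000 − 1/160·(0.965900))/(1+1/160) = 923/1000 ≈ 0.923000
step 3 [1.5y] swap r/2=873/28016: DF=(1 − 873/28016·(0.965900+0.923000))/(1+873/28016) = 9127/10000 ≈ 0.912700
step 4 [2y] bond c/2=33/800: DF=(8205781/8000000 − 33/800·(0.965900+0.923000+0.912700))/(1+33/800) = 8741/10000 ≈ 0.874100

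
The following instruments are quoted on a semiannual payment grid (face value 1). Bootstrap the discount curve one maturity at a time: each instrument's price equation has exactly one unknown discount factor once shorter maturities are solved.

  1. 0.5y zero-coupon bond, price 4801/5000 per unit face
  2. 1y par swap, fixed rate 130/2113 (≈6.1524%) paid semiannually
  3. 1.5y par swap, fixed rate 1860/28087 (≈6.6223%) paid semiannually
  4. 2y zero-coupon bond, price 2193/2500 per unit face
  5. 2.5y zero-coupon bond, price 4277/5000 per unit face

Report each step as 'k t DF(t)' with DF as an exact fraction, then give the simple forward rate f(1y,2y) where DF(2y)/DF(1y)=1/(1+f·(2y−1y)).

1 1/2 4801/5000
2 1 1883/2000
3 3/2 907/1000
4 2 2193/2500
5 5/2 4277/5000
f(1y,2y) = ((1883/2000)/(2193/2500) − 1)/(1) = 643/8772 ≈ 7.3301%

step 1 [0.5y] zero: DF = P = 4801/5000 ≈ 0.960200
step 2 [1y] swap r/2=65/2113: DF=(1 − 65/2113·(0.960200))/(1+65/2113) = 1883/2000 ≈ 0.941500
step 3 [1.5y] swap r/2=930/28087: DF=(1 − 930/28087·(0.960200+0.941500))/(1+930/28087) = 907/1000 ≈ 0.907000
step 4 [2y] zero: DF = P = 2193/2500 ≈ 0.877200
step 5 [2.5y] zero: DF = P = 4277/5000 ≈ 0.855400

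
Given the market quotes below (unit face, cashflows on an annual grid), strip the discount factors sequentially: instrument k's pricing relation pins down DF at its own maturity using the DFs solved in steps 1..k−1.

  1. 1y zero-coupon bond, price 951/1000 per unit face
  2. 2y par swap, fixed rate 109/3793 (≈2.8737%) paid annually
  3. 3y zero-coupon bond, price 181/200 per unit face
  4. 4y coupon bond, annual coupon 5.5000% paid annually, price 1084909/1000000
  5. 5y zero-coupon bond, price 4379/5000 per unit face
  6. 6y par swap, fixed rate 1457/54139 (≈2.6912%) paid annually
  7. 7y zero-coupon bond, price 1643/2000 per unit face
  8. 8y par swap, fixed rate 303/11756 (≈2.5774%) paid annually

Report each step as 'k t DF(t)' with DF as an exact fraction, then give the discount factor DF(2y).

1 1 951/1000
2 2 1891/2000
3 3 181/200
4 4 8823/10000
5 5 4379/5000
6 6 8543/10000
7 7 1643/2000
8 8 4091/5000
DF(2y) = 1891/2000 ≈ 0.945500

step 1 [1y] zero: DF = P = 951/1000 ≈ 0.951000
step 2 [2y] swap r/1=109/3793: DF=(1 − 109/3793·(0.951000))/(1+109/3793) = 1891/2000 ≈ 0.945500
step 3 [3y] zero: DF = P = 181/200 ≈ 0.905000
step 4 [4y] bond c/1=11/200: DF=(1084909/1000000 − 11/200·(0.951000+0.945500+0.905000))/(1+11/200) = 8823/10000 ≈ 0.882300
step 5 [5y] zero: DF = P = 4379/5000 ≈ 0.875800
step 6 [6y] swap r/1=1457/54139: DF=(1 − 1457/54139·(0.951000+0.945500+0.905000+0.882300+0.875800))/(1+1457/54139) = 8543/10000 ≈ 0.854300
step 7 [7y] zero: DF = P = 1643/2000 ≈ 0.821500
step 8 [8y] swap r/1=303/11756: DF=(1 − 303/11756·(0.951000+0.945500+0.905000+0.882300+0.875800+0.854300+0.821500))/(1+303/11756) = 4091/5000 ≈ 0.818200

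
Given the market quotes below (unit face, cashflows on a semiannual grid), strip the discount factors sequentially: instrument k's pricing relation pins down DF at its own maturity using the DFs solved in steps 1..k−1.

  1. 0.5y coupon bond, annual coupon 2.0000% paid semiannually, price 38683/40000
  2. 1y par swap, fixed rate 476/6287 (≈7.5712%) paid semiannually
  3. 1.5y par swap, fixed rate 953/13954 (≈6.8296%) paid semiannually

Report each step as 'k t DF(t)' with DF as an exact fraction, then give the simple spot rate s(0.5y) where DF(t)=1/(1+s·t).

step 1 [0.5y] bond c/2=1/100: DF=(38683/40000 − 1/100·(0))/(1+1/100) = 383/400 ≈ 0.957500
step 2 [1y] swap r/2=238/6287: DF=(1 − 238/6287·(0.957500))/(1+238/6287) = 4643/5000 ≈ 0.928600
step 3 [1.5y] swap r/2=953/27908: DF=(1 − 953/27908·(0.957500+0.928600))/(1+953/27908) = 9047/10000 ≈ 0.904700

1 1/2 383/400
2 1 4643/5000
3 3/2 9047/10000
s(0.5y) = (1/(383/400) − 1)/(1/2) = 34/383 ≈ 8.8773%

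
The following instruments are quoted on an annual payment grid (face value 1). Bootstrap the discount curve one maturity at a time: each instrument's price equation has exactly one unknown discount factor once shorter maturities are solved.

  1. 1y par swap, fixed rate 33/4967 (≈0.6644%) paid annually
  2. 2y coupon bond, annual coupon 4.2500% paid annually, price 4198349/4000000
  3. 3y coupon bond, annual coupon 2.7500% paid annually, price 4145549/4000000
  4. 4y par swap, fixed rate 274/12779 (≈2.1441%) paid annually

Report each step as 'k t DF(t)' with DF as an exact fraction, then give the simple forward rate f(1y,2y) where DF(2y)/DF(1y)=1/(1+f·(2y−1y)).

step 1 [1y] swap r/1=33/4967: DF=(1 − 33/4967·(0))/(1+33/4967) = 4967/5000 ≈ 0.993400
step 2 [2y] bond c/1=17/400: DF=(4198349/4000000 − 17/400·(0.993400))/(1+17/400) = 9663/10000 ≈ 0.966300
step 3 [3y] bond c/1=11/400: DF=(4145549/4000000 − 11/400·(0.993400+0.966300))/(1+11/400) = 4781/5000 ≈ 0.956200
step 4 [4y] swap r/1=274/12779: DF=(1 − 274/12779·(0.993400+0.966300+0.956200))/(1+274/12779) = 4589/5000 ≈ 0.917800

1 1 4967/5000
2 2 9663/10000
3 3 4781/5000
4 4 4589/5000
f(1y,2y) = ((4967/5000)/(9663/10000) − 1)/(1) = 271/9663 ≈ 2.8045%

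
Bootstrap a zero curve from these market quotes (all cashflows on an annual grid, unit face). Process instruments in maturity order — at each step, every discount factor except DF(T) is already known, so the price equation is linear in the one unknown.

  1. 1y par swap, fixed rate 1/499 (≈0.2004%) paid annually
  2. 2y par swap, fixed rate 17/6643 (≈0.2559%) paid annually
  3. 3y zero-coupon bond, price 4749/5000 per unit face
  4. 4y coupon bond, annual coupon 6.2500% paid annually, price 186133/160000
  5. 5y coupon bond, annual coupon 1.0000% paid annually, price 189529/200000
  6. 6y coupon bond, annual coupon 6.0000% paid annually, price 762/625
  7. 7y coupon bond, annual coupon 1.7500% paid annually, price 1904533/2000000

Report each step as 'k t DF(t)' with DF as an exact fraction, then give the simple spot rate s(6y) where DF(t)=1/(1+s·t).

step 1 [1y] swap r/1=1/499: DF=(1 − 1/499·(0))/(1+1/499) = 499/500 ≈ 0.998000
step 2 [2y] swap r/1=17/6643: DF=(1 − 17/6643·(0.998000))/(1+17/6643) = 9949/10000 ≈ 0.994900
step 3 [3y] zero: DF = P = 4749/5000 ≈ 0.949800
step 4 [4y] bond c/1=1/16: DF=(186133/160000 − 1/16·(0.998000+0.994900+0.949800))/(1+1/16) = 4609/5000 ≈ 0.921800
step 5 [5y] bond c/1=1/100: DF=(189529/200000 − 1/100·(0.998000+0.994900+0.949800+0.921800))/(1+1/100) = 9/10 ≈ 0.900000
step 6 [6y] bond c/1=3/50: DF=(762/625 − 3/50·(0.998000+0.994900+0.949800+0.921800+0.900000))/(1+3/50) = 1761/2000 ≈ 0.880500
step 7 [7y] bond c/1=7/400: DF=(1904533/2000000 − 7/400·(0.998000+0.994900+0.949800+0.921800+0.900000+0.880500))/(1+7/400) = 2097/2500 ≈ 0.838800

1 1 499/500
2 2 9949/10000
3 3 4749/5000
4 4 4609/5000
5 5 9/10
6 6 1761/2000
7 7 2097/2500
s(6y) = (1/(1761/2000) − 1)/(6) = 239/10566 ≈ 2.2620%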